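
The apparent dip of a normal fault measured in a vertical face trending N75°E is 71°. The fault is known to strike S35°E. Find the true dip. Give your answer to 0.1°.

β = acute angle between strike S35°E and section N75°E = 70°.
tan(true dip) = tan 71° / sin 70° = 3.0906
δ = arctan(3.0906) = 72.07°

72.1°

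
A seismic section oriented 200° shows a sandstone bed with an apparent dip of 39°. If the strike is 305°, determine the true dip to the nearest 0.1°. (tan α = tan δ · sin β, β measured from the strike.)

40.0°

The section is 75° from the strike.
tan(true dip) = tan 39° / sin 75° = 0.8384
true dip = arctan 0.8384 = 39.97°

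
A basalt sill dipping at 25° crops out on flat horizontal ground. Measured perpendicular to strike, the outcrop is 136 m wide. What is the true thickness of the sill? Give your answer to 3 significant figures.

57.5 m

True thickness t = w · sin(dip) = 136 × sin 25°
t = 136 × 0.4226 = 57.476 m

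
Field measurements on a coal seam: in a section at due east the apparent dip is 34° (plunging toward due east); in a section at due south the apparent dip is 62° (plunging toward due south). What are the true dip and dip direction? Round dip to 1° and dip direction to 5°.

Each apparent-dip line lies in the plane. As unit vectors (x east, y north, z up), v₁ plunges 34°→due east and v₂ plunges 62°→due south.
Cross product v₁ × v₂ gives the pole to the plane: n ∝ (0.263, -0.732, 0.389).
tan δ = √(n_x²+n_y²)/n_z = 0.778/0.389, so δ = 63.4°.
Dip direction = atan2(0.263, -0.732) = 160° (azimuth of n's horizontal projection).

true dip 63°, dip direction 160°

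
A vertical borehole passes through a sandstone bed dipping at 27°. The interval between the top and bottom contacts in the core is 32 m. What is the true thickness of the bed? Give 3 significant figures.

28.5 m

True thickness t = h · cos(dip) = 32 × cos 27°
t = 32 × 0.8910 = 28.512 m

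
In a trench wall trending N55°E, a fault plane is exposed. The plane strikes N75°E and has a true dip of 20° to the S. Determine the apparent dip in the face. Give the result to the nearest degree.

7°

The strike is N75°E and the section trends N55°E; the acute angle between them is β = 20°.
tan(apparent dip) = tan 20° · sin 20° = 0.1245
α = arctan(0.1245) = 7.10°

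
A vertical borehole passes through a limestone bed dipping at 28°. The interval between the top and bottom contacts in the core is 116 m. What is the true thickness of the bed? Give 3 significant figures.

102 m

True thickness t = h · cos(dip) = 116 × cos 28°
t = 116 × 0.8829 = 102.422 m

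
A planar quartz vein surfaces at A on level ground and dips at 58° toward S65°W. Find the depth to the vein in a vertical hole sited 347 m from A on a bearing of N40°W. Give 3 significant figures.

144 m

The hole lies 75° from the dip direction, so the down-dip offset is 347 × cos 75° = 89.81 m.
Depth = down-dip offset × tan(dip) = 89.81 × tan 58° = 89.81 × 1.6003
Depth = 143.73 m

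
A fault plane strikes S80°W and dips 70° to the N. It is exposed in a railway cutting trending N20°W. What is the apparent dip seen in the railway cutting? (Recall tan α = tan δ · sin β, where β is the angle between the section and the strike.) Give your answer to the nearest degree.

Angle between strike (S80°W) and section (N20°W): β = 80°.
tan(apparent dip) = tan 70° · sin 80° = 2.7057
α = arctan(2.7057) = 69.72°

70°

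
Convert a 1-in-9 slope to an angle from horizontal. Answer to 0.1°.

tan θ = 1/9 = 0.1111
θ = arctan(0.1111) = 6.34°

6.3°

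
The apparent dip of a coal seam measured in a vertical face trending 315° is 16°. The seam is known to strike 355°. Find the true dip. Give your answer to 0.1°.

β = acute angle between strike 355° and section 315° = 40°.
tan δ = tan α / sin β = tan 16° / sin 40° = 0.2867 / 0.6428 = 0.4461
δ = arctan(0.4461) = 24.04°

24.0°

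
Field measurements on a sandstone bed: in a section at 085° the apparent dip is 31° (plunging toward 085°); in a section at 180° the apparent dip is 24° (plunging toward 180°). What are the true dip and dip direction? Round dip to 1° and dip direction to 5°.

Each apparent-dip line lies in the plane. As unit vectors (x east, y north, z up), v₁ plunges 31°→085° and v₂ plunges 24°→180°.
Cross product v₁ × v₂ gives the pole to the plane: n ∝ (0.501, -0.347, 0.780).
tan δ = √(n_x²+n_y²)/n_z = 0.610/0.780, so δ = 38.0°.
Dip direction = atan2(0.501, -0.347) = 125° (azimuth of n's horizontal projection).

true dip 38°, dip direction 125°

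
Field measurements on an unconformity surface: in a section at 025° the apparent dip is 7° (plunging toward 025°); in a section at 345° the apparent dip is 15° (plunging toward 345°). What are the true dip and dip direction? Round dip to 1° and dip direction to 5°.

true dip 17°, dip direction 320°

Represent each trace as a vector plunging at its apparent dip toward its trend (east-north-up frame): v₁ = (0.419, 0.900, -0.122), v₂ = (-0.250, 0.933, -0.259).
n = v₁ × v₂ = (-0.119, 0.139, 0.616) (taken with n_z > 0).
Dip δ = arctan(|n_h|/n_z) = arctan(0.183/0.616) = 16.5°.
Dip direction = azimuth of (n_x, n_y) = atan2(-0.119, 0.139) = 319°.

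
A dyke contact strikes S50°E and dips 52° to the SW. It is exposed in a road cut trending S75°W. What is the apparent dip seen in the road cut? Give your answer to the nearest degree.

The strike is S50°E and the section trends S75°W; the acute angle between them is β = 55°.
tan α = tan 52° × sin 55° = 1.2799 × 0.8192 = 1.0485
α = arctan(1.0485) = 46.36°

46°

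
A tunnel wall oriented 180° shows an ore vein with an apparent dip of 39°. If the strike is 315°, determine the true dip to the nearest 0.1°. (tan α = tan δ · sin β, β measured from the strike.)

β = acute angle between strike 315° and section 180° = 45°.
tan δ = tan α / sin β = tan 39° / sin 45° = 0.8098 / 0.7071 = 1.1452
true dip = arctan 1.1452 = 48.87°

48.9°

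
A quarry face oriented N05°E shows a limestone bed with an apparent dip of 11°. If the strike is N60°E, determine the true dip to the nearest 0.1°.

13.3°

β = acute angle between strike N60°E and section N05°E = 55°.
tan δ = tan α / sin β = tan 11° / sin 55° = 0.1944 / 0.8192 = 0.2373
δ = arctan(0.2373) = 13.35°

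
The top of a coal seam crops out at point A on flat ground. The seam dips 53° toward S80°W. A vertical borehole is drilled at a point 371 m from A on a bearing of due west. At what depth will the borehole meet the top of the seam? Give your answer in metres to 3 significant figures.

485 m

The hole lies 10° from the dip direction, so the down-dip offset is 371 × cos 10° = 365.36 m.
Depth = down-dip offset × tan(dip) = 365.36 × tan 53° = 365.36 × 1.3270
Depth = 484.85 m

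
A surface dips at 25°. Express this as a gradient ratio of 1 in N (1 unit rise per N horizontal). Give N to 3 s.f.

1 in 2.14

1 : N means tan θ = 1/N, so N = 1/tan 25° = 1/0.4663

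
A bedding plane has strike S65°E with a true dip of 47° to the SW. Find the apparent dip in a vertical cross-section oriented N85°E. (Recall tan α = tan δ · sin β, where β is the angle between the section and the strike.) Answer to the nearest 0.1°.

28.2°

Angle between strike (S65°E) and section (N85°E): β = 30°.
tan(apparent dip) = tan 47° · sin 30° = 0.5362
apparent dip = arctan 0.5362 = 28.20°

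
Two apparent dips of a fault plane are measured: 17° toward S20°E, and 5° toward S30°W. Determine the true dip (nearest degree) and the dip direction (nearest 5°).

true dip 19°, dip direction 135°

The two traces are lines in the plane: v₁ = (sin 160°·cos 17°, cos 160°·cos 17°, −sin 17°), v₂ = (sin 210°·cos 5°, cos 210°·cos 5°, −sin 5°).
n = v₁ × v₂ = (0.174, -0.174, 0.730) (taken with n_z > 0).
Dip δ = arctan(|n_h|/n_z) = arctan(0.246/0.730) = 18.6°.
The horizontal component of n points toward azimuth atan2(n_x, n_y) = 135°, the dip direction.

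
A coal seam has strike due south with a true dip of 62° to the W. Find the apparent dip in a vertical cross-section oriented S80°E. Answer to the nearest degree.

62°

Angle between strike (due south) and section (S80°E): β = 80°.
tan(apparent dip) = tan 62° · sin 80° = 1.8522
apparent dip = arctan 1.8522 = 61.63°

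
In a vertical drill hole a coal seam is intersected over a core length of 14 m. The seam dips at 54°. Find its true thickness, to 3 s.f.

8.23 m

True thickness t = h · cos(dip) = 14 × cos 54°
t = 14 × 0.5878 = 8.229 m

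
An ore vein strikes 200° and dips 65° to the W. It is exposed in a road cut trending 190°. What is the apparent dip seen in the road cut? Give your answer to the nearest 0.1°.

20.4°

Angle between strike (200°) and section (190°): β = 10°.
tan α = tan 65° × sin 10° = 2.1445 × 0.1736 = 0.3724
apparent dip = arctan 0.3724 = 20.42°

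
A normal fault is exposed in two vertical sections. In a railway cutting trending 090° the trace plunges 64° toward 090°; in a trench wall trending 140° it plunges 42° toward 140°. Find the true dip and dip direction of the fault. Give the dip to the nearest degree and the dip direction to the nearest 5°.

true dip 65°, dip direction 075°

Each apparent-dip line lies in the plane. As unit vectors (x east, y north, z up), v₁ plunges 64°→090° and v₂ plunges 42°→140°.
n = v₁ × v₂ = (0.512, 0.136, 0.250) (taken with n_z > 0).
tan δ = √(n_x²+n_y²)/n_z = 0.529/0.250, so δ = 64.8°.
Dip direction = atan2(0.512, 0.136) = 75° (azimuth of n's horizontal projection).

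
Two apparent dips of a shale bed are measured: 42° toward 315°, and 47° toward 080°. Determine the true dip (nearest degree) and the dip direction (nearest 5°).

true dip 65°, dip direction 020°

Each apparent-dip line lies in the plane. As unit vectors (x east, y north, z up), v₁ plunges 42°→315° and v₂ plunges 47°→080°.
n = v₁ × v₂ = (0.305, 0.834, 0.415) (taken with n_z > 0).
Dip δ = arctan(|n_h|/n_z) = arctan(0.888/0.415) = 64.9°.
Dip direction = azimuth of (n_x, n_y) = atan2(0.305, 0.834) = 20°.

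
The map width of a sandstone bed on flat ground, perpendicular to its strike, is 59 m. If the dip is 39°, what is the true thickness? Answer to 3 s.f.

True thickness t = w · sin(dip) = 59 × sin 39°
t = 59 × 0.6293 = 37.130 m

37.1 m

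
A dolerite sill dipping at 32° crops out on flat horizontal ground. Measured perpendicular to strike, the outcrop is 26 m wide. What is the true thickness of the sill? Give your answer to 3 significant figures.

13.8 m

True thickness t = w · sin(dip) = 26 × sin 32°
t = 26 × 0.5299 = 13.778 m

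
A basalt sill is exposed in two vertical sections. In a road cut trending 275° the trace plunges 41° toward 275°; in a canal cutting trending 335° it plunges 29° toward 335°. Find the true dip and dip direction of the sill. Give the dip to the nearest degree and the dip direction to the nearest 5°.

true dip 41°, dip direction 285°

Each apparent-dip line lies in the plane. As unit vectors (x east, y north, z up), v₁ plunges 41°→275° and v₂ plunges 29°→335°.
Cross product v₁ × v₂ gives the pole to the plane: n ∝ (-0.488, 0.122, 0.572).
tan δ = √(n_x²+n_y²)/n_z = 0.503/0.572, so δ = 41.4°.
The horizontal component of n points toward azimuth atan2(n_x, n_y) = 284°, the dip direction.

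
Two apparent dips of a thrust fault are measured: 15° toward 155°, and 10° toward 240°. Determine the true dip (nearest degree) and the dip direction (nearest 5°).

Represent each trace as a vector plunging at its apparent dip toward its trend (east-north-up frame): v₁ = (0.408, -0.875, -0.259), v₂ = (-0.853, -0.492, -0.174).
Cross product v₁ × v₂ gives the pole to the plane: n ∝ (-0.025, -0.292, 0.948).
Dip δ = arctan(|n_h|/n_z) = arctan(0.293/0.948) = 17.2°.
The horizontal component of n points toward azimuth atan2(n_x, n_y) = 185°, the dip direction.

true dip 17°, dip direction 185°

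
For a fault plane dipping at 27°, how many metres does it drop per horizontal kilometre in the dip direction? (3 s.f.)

drop per km = 1000 × tan 27° = 1000 × 0.5095

510 m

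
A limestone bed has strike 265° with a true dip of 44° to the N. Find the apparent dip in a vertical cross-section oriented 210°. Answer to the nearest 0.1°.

The section lies 55° from the strike.
tan(apparent dip) = tan 44° · sin 55° = 0.7910
α = arctan(0.7910) = 38.35°

38.3°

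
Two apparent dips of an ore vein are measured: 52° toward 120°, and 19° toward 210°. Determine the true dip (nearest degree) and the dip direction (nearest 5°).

true dip 53°, dip direction 135°

Represent each trace as a vector plunging at its apparent dip toward its trend (east-north-up frame): v₁ = (0.533, -0.308, -0.788), v₂ = (-0.473, -0.819, -0.326).
Cross product v₁ × v₂ gives the pole to the plane: n ∝ (0.545, -0.546, 0.582).
Dip δ = arctan(|n_h|/n_z) = arctan(0.772/0.582) = 53.0°.
The horizontal component of n points toward azimuth atan2(n_x, n_y) = 135°, the dip direction.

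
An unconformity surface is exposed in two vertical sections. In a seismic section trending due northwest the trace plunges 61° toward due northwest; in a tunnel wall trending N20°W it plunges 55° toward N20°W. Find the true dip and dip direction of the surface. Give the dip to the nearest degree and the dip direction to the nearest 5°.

true dip 62°, dip direction 300°

Represent each trace as a vector plunging at its apparent dip toward its trend (east-north-up frame): v₁ = (-0.343, 0.343, -0.875), v₂ = (-0.196, 0.539, -0.819).
n = v₁ × v₂ = (-0.191, 0.109, 0.118) (taken with n_z > 0).
Dip δ = arctan(|n_h|/n_z) = arctan(0.220/0.118) = 61.9°.
Dip direction = atan2(-0.191, 0.109) = 300° (azimuth of n's horizontal projection).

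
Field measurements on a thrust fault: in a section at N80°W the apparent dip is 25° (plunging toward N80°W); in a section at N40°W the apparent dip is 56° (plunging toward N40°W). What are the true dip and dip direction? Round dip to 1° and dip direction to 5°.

Represent each trace as a vector plunging at its apparent dip toward its trend (east-north-up frame): v₁ = (-0.893, 0.157, -0.423), v₂ = (-0.359, 0.428, -0.829).
The plane normal is n = v₁ × v₂ ∝ (-0.051, 0.588, 0.326).
True dip = arccos(n_z / |n|) = arccos(0.4832) = 61.1°.
Dip direction = azimuth of (n_x, n_y) = atan2(-0.051, 0.588) = 355°.

true dip 61°, dip direction 355°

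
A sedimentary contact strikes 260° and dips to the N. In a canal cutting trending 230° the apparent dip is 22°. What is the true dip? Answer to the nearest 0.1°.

β = acute angle between strike 260° and section 230° = 30°.
tan(true dip) = tan 22° / sin 30° = 0.8081
δ = arctan(0.8081) = 38.94°

38.9°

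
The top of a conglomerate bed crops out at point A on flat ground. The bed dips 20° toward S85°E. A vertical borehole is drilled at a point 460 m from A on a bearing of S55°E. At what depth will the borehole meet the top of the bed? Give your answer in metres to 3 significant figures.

145 m

The hole lies 30° from the dip direction, so the down-dip offset is 460 × cos 30° = 398.37 m.
Depth = down-dip offset × tan(dip) = 398.37 × tan 20° = 398.37 × 0.3640
Depth = 145.00 m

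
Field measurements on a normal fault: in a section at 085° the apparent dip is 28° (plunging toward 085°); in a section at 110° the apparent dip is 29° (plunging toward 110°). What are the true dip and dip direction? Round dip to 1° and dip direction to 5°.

Each apparent-dip line lies in the plane. As unit vectors (x east, y north, z up), v₁ plunges 28°→085° and v₂ plunges 29°→110°.
The plane normal is n = v₁ × v₂ ∝ (0.178, -0.041, 0.326).
True dip = arccos(n_z / |n|) = arccos(0.8730) = 29.2°.
Dip direction = azimuth of (n_x, n_y) = atan2(0.178, -0.041) = 103°.

true dip 29°, dip direction 105°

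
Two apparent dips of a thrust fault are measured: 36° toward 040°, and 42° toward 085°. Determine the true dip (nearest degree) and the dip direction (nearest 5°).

Represent each trace as a vector plunging at its apparent dip toward its trend (east-north-up frame): v₁ = (0.520, 0.620, -0.588), v₂ = (0.740, 0.065, -0.669).
Cross product v₁ × v₂ gives the pole to the plane: n ∝ (0.377, 0.087, 0.425).
True dip = arccos(n_z / |n|) = arccos(0.7399) = 42.3°.
The horizontal component of n points toward azimuth atan2(n_x, n_y) = 77°, the dip direction.

true dip 42°, dip direction 075°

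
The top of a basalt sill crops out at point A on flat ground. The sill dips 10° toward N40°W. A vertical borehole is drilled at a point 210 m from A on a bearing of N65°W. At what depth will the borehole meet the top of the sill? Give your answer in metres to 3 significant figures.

The hole lies 25° from the dip direction, so the down-dip offset is 210 × cos 25° = 190.32 m.
Depth = down-dip offset × tan(dip) = 190.32 × tan 10° = 190.32 × 0.1763
Depth = 33.56 m

33.6 m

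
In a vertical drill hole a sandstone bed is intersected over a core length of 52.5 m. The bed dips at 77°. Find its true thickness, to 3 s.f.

True thickness t = h · cos(dip) = 52.5 × cos 77°
t = 52.5 × 0.2250 = 11.810 m

11.8 m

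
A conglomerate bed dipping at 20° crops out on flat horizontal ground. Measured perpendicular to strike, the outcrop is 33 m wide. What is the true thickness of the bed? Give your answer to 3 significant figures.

True thickness t = w · sin(dip) = 33 × sin 20°
t = 33 × 0.3420 = 11.287 m

11.3 m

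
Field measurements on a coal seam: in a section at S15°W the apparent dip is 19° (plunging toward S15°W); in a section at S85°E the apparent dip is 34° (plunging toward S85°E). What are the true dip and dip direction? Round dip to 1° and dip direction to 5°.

true dip 39°, dip direction 130°

Each apparent-dip line lies in the plane. As unit vectors (x east, y north, z up), v₁ plunges 19°→S15°W and v₂ plunges 34°→S85°E.
The plane normal is n = v₁ × v₂ ∝ (0.487, -0.406, 0.772).
True dip = arccos(n_z / |n|) = arccos(0.7728) = 39.4°.
Dip direction = azimuth of (n_x, n_y) = atan2(0.487, -0.406) = 130°.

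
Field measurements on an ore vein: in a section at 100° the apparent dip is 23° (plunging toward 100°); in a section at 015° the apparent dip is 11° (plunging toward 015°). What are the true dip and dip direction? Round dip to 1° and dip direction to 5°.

true dip 24°, dip direction 080°

Each apparent-dip line lies in the plane. As unit vectors (x east, y north, z up), v₁ plunges 23°→100° and v₂ plunges 11°→015°.
n = v₁ × v₂ = (0.401, 0.074, 0.900) (taken with n_z > 0).
Dip δ = arctan(|n_h|/n_z) = arctan(0.408/0.900) = 24.4°.
Dip direction = azimuth of (n_x, n_y) = atan2(0.401, 0.074) = 80°.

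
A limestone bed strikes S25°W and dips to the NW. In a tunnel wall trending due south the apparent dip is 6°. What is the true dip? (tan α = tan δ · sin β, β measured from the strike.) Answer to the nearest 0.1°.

β = acute angle between strike S25°W and section due south = 25°.
tan δ = tan α / sin β = tan 6° / sin 25° = 0.1051 / 0.4226 = 0.2487
true dip = arctan 0.2487 = 13.97°

14.0°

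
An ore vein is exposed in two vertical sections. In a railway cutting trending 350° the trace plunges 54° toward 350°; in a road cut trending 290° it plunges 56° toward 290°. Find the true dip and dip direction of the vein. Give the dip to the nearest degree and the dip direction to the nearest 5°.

Represent each trace as a vector plunging at its apparent dip toward its trend (east-north-up frame): v₁ = (-0.102, 0.579, -0.809), v₂ = (-0.525, 0.191, -0.829).
Cross product v₁ × v₂ gives the pole to the plane: n ∝ (-0.325, 0.340, 0.285).
True dip = arccos(n_z / |n|) = arccos(0.5174) = 58.8°.
Dip direction = azimuth of (n_x, n_y) = atan2(-0.325, 0.340) = 316°.

true dip 59°, dip direction 315°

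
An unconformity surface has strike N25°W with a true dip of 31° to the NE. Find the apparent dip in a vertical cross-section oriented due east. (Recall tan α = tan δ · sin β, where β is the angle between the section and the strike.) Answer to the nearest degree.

29°

Angle between strike (N25°W) and section (due east): β = 65°.
tan(apparent dip) = tan 31° · sin 65° = 0.5446
apparent dip = arctan 0.5446 = 28.57°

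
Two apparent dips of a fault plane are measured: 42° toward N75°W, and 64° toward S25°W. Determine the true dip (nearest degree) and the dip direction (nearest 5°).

true dip 65°, dip direction 220°

The two traces are lines in the plane: v₁ = (sin 285°·cos 42°, cos 285°·cos 42°, −sin 42°), v₂ = (sin 205°·cos 64°, cos 205°·cos 64°, −sin 64°).
The plane normal is n = v₁ × v₂ ∝ (-0.439, -0.521, 0.321).
tan δ = √(n_x²+n_y²)/n_z = 0.681/0.321, so δ = 64.8°.
The horizontal component of n points toward azimuth atan2(n_x, n_y) = 220°, the dip direction.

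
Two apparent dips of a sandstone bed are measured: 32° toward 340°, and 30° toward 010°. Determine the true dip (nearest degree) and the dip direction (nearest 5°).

The two traces are lines in the plane: v₁ = (sin 340°·cos 32°, cos 340°·cos 32°, −sin 32°), v₂ = (sin 10°·cos 30°, cos 10°·cos 30°, −sin 30°).
The plane normal is n = v₁ × v₂ ∝ (-0.053, 0.225, 0.367).
tan δ = √(n_x²+n_y²)/n_z = 0.231/0.367, so δ = 32.2°.
The horizontal component of n points toward azimuth atan2(n_x, n_y) = 347°, the dip direction.

true dip 32°, dip direction 345°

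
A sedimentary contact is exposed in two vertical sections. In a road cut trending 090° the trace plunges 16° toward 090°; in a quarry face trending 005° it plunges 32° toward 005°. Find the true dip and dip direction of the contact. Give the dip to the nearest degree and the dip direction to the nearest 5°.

The two traces are lines in the plane: v₁ = (sin 90°·cos 16°, cos 90°·cos 16°, −sin 16°), v₂ = (sin 5°·cos 32°, cos 5°·cos 32°, −sin 32°).
Cross product v₁ × v₂ gives the pole to the plane: n ∝ (0.233, 0.489, 0.812).
Dip δ = arctan(|n_h|/n_z) = arctan(0.542/0.812) = 33.7°.
The horizontal component of n points toward azimuth atan2(n_x, n_y) = 25°, the dip direction.

true dip 34°, dip direction 025°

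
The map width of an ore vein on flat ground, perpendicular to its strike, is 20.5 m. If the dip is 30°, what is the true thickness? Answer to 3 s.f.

10.2 m

True thickness t = w · sin(dip) = 20.5 × sin 30°
t = 20.5 × 0.5000 = 10.250 m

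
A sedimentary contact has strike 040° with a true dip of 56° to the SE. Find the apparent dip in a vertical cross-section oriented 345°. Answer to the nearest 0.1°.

The section lies 55° from the strike.
tan(apparent dip) = tan 56° · sin 55° = 1.2144
α = arctan(1.2144) = 50.53°

50.5°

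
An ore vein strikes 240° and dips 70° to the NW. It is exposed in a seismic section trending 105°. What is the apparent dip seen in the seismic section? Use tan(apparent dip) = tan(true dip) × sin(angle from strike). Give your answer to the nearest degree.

63°

The strike is 240° and the section trends 105°; the acute angle between them is β = 45°.
tan(apparent dip) = tan 70° · sin 45° = 1.9428
apparent dip = arctan 1.9428 = 62.76°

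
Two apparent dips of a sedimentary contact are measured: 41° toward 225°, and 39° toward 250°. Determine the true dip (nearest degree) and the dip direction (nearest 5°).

Represent each trace as a vector plunging at its apparent dip toward its trend (east-north-up frame): v₁ = (-0.534, -0.534, -0.656), v₂ = (-0.730, -0.266, -0.629).
n = v₁ × v₂ = (-0.161, -0.143, 0.248) (taken with n_z > 0).
True dip = arccos(n_z / |n|) = arccos(0.7541) = 41.1°.
Dip direction = atan2(-0.161, -0.143) = 228° (azimuth of n's horizontal projection).

true dip 41°, dip direction 230°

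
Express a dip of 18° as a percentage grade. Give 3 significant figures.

grade % = 100 × tan 18° = 100 × 0.3249

32.5%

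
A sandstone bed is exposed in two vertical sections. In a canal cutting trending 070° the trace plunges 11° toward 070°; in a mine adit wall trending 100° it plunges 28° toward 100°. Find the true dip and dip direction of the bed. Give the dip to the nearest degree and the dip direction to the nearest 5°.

true dip 37°, dip direction 145°

Represent each trace as a vector plunging at its apparent dip toward its trend (east-north-up frame): v₁ = (0.922, 0.336, -0.191), v₂ = (0.870, -0.153, -0.469).
Cross product v₁ × v₂ gives the pole to the plane: n ∝ (0.187, -0.267, 0.433).
Dip δ = arctan(|n_h|/n_z) = arctan(0.326/0.433) = 37.0°.
Dip direction = azimuth of (n_x, n_y) = atan2(0.187, -0.267) = 145°.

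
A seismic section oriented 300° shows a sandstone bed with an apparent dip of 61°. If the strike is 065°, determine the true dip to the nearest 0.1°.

The section is 55° from the strike.
tan(true dip) = tan 61° / sin 55° = 2.2023
true dip = arctan 2.2023 = 65.58°

65.6°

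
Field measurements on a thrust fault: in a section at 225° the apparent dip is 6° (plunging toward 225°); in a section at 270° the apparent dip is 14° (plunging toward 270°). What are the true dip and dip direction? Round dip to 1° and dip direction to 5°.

true dip 15°, dip direction 290°

The two traces are lines in the plane: v₁ = (sin 225°·cos 6°, cos 225°·cos 6°, −sin 6°), v₂ = (sin 270°·cos 14°, cos 270°·cos 14°, −sin 14°).
n = v₁ × v₂ = (-0.170, 0.069, 0.682) (taken with n_z > 0).
True dip = arccos(n_z / |n|) = arccos(0.9657) = 15.1°.
The horizontal component of n points toward azimuth atan2(n_x, n_y) = 292°, the dip direction.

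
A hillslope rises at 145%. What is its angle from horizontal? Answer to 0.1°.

55.4°

tan θ = 145/100 = 1.4500
θ = arctan(1.4500) = 55.41°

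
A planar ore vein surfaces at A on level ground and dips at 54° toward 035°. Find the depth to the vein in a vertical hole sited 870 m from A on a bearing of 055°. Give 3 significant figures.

1130 m

The hole lies 20° from the dip direction, so the down-dip offset is 870 × cos 20° = 817.53 m.
Depth = down-dip offset × tan(dip) = 817.53 × tan 54° = 817.53 × 1.3764
Depth = 1125.24 m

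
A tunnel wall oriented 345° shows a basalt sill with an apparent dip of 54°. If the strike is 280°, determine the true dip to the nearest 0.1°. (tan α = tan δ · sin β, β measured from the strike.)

56.6°

The section is 65° from the strike.
tan(true dip) = tan 54° / sin 65° = 1.5187
δ = arctan(1.5187) = 56.64°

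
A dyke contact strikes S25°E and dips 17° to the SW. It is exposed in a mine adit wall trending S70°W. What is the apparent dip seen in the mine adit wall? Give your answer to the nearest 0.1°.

16.9°

The section lies 85° from the strike.
tan α = tan 17° × sin 85° = 0.3057 × 0.9962 = 0.3046
α = arctan(0.3046) = 16.94°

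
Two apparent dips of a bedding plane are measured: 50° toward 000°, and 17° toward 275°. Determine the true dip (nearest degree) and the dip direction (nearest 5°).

true dip 50°, dip direction 350°

Each apparent-dip line lies in the plane. As unit vectors (x east, y north, z up), v₁ plunges 50°→000° and v₂ plunges 17°→275°.
n = v₁ × v₂ = (-0.124, 0.730, 0.612) (taken with n_z > 0).
Dip δ = arctan(|n_h|/n_z) = arctan(0.740/0.612) = 50.4°.
Dip direction = azimuth of (n_x, n_y) = atan2(-0.124, 0.730) = 350°.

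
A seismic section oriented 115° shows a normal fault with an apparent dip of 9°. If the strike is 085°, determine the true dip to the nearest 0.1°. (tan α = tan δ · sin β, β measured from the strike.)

17.6°

β = acute angle between strike 085° and section 115° = 30°.
tan(true dip) = tan 9° / sin 30° = 0.3168
δ = arctan(0.3168) = 17.58°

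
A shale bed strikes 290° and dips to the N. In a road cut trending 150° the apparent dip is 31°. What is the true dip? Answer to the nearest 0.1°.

43.1°

β = acute angle between strike 290° and section 150° = 40°.
tan δ = tan α / sin β = tan 31° / sin 40° = 0.6009 / 0.6428 = 0.9348
δ = arctan(0.9348) = 43.07°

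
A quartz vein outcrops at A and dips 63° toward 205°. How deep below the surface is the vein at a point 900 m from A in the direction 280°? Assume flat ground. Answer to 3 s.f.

The hole lies 75° from the dip direction, so the down-dip offset is 900 × cos 75° = 232.94 m.
Depth = down-dip offset × tan(dip) = 232.94 × tan 63° = 232.94 × 1.9626
Depth = 457.16 m

457 m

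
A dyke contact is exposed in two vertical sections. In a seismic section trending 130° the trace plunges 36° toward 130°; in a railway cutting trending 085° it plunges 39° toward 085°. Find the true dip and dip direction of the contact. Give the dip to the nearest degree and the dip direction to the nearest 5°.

Each apparent-dip line lies in the plane. As unit vectors (x east, y north, z up), v₁ plunges 36°→130° and v₂ plunges 39°→085°.
n = v₁ × v₂ = (0.367, -0.065, 0.445) (taken with n_z > 0).
Dip δ = arctan(|n_h|/n_z) = arctan(0.373/0.445) = 40.0°.
Dip direction = azimuth of (n_x, n_y) = atan2(0.367, -0.065) = 100°.

true dip 40°, dip direction 100°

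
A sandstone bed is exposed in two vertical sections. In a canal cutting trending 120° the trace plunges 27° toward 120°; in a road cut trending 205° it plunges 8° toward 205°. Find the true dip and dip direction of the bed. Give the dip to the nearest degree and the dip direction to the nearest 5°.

true dip 27°, dip direction 130°

Represent each trace as a vector plunging at its apparent dip toward its trend (east-north-up frame): v₁ = (0.772, -0.446, -0.454), v₂ = (-0.419, -0.897, -0.139).
Cross product v₁ × v₂ gives the pole to the plane: n ∝ (0.345, -0.297, 0.879).
tan δ = √(n_x²+n_y²)/n_z = 0.456/0.879, so δ = 27.4°.
Dip direction = azimuth of (n_x, n_y) = atan2(0.345, -0.297) = 131°.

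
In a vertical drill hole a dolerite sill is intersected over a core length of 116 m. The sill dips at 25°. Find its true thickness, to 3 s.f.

105 m

True thickness t = h · cos(dip) = 116 × cos 25°
t = 116 × 0.9063 = 105.132 m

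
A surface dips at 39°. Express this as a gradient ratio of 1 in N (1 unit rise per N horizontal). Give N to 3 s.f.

1 in 1.23

1 : N means tan θ = 1/N, so N = 1/tan 39° = 1/0.8098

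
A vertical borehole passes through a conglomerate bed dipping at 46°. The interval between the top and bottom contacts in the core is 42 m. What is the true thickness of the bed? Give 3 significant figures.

True thickness t = h · cos(dip) = 42 × cos 46°
t = 42 × 0.6947 = 29.176 m

29.2 m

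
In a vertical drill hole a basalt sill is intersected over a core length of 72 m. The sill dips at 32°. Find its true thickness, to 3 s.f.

True thickness t = h · cos(dip) = 72 × cos 32°
t = 72 × 0.8480 = 61.059 m

61.1 m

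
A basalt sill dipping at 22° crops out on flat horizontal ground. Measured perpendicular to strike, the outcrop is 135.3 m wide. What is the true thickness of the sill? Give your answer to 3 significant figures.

50.7 m

True thickness t = w · sin(dip) = 135.3 × sin 22°
t = 135.3 × 0.3746 = 50.684 m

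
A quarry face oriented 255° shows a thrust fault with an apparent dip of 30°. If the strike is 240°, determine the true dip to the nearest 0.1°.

β = acute angle between strike 240° and section 255° = 15°.
tan(true dip) = tan 30° / sin 15° = 2.2307
true dip = arctan 2.2307 = 65.85°

65.9°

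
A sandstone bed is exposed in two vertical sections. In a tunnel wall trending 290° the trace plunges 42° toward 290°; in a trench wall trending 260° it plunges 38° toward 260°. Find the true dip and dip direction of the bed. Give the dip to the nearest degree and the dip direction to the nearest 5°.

true dip 42°, dip direction 290°

Each apparent-dip line lies in the plane. As unit vectors (x east, y north, z up), v₁ plunges 42°→290° and v₂ plunges 38°→260°.
Cross product v₁ × v₂ gives the pole to the plane: n ∝ (-0.248, 0.089, 0.293).
True dip = arccos(n_z / |n|) = arccos(0.7431) = 42.0°.
Dip direction = atan2(-0.248, 0.089) = 290° (azimuth of n's horizontal projection).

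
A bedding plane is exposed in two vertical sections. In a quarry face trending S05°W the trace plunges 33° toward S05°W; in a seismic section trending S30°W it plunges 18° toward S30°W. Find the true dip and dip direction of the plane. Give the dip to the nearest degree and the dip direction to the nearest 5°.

true dip 42°, dip direction 140°

Represent each trace as a vector plunging at its apparent dip toward its trend (east-north-up frame): v₁ = (-0.073, -0.835, -0.545), v₂ = (-0.476, -0.824, -0.309).
The plane normal is n = v₁ × v₂ ∝ (0.190, -0.236, 0.337).
Dip δ = arctan(|n_h|/n_z) = arctan(0.304/0.337) = 42.0°.
The horizontal component of n points toward azimuth atan2(n_x, n_y) = 141°, the dip direction.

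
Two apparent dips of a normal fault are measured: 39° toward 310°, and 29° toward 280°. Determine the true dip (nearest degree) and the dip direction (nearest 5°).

Each apparent-dip line lies in the plane. As unit vectors (x east, y north, z up), v₁ plunges 39°→310° and v₂ plunges 29°→280°.
n = v₁ × v₂ = (-0.147, 0.253, 0.340) (taken with n_z > 0).
Dip δ = arctan(|n_h|/n_z) = arctan(0.293/0.340) = 40.7°.
Dip direction = azimuth of (n_x, n_y) = atan2(-0.147, 0.253) = 330°.

true dip 41°, dip direction 330°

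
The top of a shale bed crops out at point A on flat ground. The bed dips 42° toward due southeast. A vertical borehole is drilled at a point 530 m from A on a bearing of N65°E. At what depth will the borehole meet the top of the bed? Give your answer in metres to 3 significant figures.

The hole lies 70° from the dip direction, so the down-dip offset is 530 × cos 70° = 181.27 m.
Depth = down-dip offset × tan(dip) = 181.27 × tan 42° = 181.27 × 0.9004
Depth = 163.22 m

163 m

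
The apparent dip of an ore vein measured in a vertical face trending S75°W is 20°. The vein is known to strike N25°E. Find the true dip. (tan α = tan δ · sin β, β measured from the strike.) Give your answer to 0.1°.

β = acute angle between strike N25°E and section S75°W = 50°.
tan(true dip) = tan 20° / sin 50° = 0.4751
true dip = arctan 0.4751 = 25.41°

25.4°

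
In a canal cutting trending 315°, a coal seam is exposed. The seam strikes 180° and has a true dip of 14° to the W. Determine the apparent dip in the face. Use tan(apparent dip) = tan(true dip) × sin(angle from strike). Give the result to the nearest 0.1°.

10.0°

The section lies 45° from the strike.
tan(apparent dip) = tan 14° · sin 45° = 0.1763
α = arctan(0.1763) = 10.00°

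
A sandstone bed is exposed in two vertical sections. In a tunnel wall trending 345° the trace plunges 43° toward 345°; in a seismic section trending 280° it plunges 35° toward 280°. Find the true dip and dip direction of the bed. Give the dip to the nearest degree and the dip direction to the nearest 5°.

true dip 45°, dip direction 325°

Each apparent-dip line lies in the plane. As unit vectors (x east, y north, z up), v₁ plunges 43°→345° and v₂ plunges 35°→280°.
n = v₁ × v₂ = (-0.308, 0.442, 0.543) (taken with n_z > 0).
True dip = arccos(n_z / |n|) = arccos(0.7100) = 44.8°.
Dip direction = azimuth of (n_x, n_y) = atan2(-0.308, 0.442) = 325°.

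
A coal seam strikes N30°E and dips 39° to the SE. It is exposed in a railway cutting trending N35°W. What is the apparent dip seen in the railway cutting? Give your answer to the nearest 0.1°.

Angle between strike (N30°E) and section (N35°W): β = 65°.
tan(apparent dip) = tan 39° · sin 65° = 0.7339
apparent dip = arctan 0.7339 = 36.28°

36.3°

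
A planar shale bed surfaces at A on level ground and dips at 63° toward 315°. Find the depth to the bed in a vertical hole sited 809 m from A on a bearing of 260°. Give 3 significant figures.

The hole lies 55° from the dip direction, so the down-dip offset is 809 × cos 55° = 464.02 m.
Depth = down-dip offset × tan(dip) = 464.02 × tan 63° = 464.02 × 1.9626
Depth = 910.70 m

911 m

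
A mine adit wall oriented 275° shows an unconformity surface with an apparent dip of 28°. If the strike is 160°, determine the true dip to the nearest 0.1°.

β = acute angle between strike 160° and section 275° = 65°.
tan(true dip) = tan 28° / sin 65° = 0.5867
true dip = arctan 0.5867 = 30.40°

30.4°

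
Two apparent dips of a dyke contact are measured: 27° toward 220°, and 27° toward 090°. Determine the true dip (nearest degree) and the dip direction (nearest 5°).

Represent each trace as a vector plunging at its apparent dip toward its trend (east-north-up frame): v₁ = (-0.573, -0.683, -0.454), v₂ = (0.891, 0.000, -0.454).
Cross product v₁ × v₂ gives the pole to the plane: n ∝ (0.310, -0.665, 0.608).
True dip = arccos(n_z / |n|) = arccos(0.6384) = 50.3°.
Dip direction = atan2(0.310, -0.665) = 155° (azimuth of n's horizontal projection).

true dip 50°, dip direction 155°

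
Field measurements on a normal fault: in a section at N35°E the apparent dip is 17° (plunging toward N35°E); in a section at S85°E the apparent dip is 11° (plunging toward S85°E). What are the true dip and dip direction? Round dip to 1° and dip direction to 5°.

The two traces are lines in the plane: v₁ = (sin 35°·cos 17°, cos 35°·cos 17°, −sin 17°), v₂ = (sin 95°·cos 11°, cos 95°·cos 11°, −sin 11°).
The plane normal is n = v₁ × v₂ ∝ (0.174, 0.181, 0.813).
Dip δ = arctan(|n_h|/n_z) = arctan(0.252/0.813) = 17.2°.
Dip direction = azimuth of (n_x, n_y) = atan2(0.174, 0.181) = 44°.

true dip 17°, dip direction 045°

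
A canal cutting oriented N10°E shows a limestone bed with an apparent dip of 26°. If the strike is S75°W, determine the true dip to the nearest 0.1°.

28.3°

The section is 65° from the strike.
tan(true dip) = tan 26° / sin 65° = 0.5382
true dip = arctan 0.5382 = 28.29°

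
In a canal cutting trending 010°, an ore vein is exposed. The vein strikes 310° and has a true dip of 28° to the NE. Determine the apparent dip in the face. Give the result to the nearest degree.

25°

Angle between strike (310°) and section (010°): β = 60°.
tan(apparent dip) = tan 28° · sin 60° = 0.4605
apparent dip = arctan 0.4605 = 24.72°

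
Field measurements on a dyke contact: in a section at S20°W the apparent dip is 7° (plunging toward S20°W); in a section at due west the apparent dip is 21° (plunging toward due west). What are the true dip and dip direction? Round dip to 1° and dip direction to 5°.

The two traces are lines in the plane: v₁ = (sin 200°·cos 7°, cos 200°·cos 7°, −sin 7°), v₂ = (sin 270°·cos 21°, cos 270°·cos 21°, −sin 21°).
The plane normal is n = v₁ × v₂ ∝ (-0.334, 0.008, 0.871).
True dip = arccos(n_z / |n|) = arccos(0.9335) = 21.0°.
Dip direction = atan2(-0.334, 0.008) = 271° (azimuth of n's horizontal projection).

true dip 21°, dip direction 270°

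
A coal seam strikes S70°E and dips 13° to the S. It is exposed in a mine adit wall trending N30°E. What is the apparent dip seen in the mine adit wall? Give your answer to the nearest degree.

13°

The section lies 80° from the strike.
tan α = tan 13° × sin 80° = 0.2309 × 0.9848 = 0.2274
apparent dip = arctan 0.2274 = 12.81°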